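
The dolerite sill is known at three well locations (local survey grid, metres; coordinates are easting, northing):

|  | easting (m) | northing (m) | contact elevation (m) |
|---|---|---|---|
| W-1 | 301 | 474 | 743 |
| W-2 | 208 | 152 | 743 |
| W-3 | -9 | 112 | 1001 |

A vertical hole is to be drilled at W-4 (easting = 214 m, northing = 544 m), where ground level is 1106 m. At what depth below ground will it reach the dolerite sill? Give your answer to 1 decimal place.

228.4 m

Two edge vectors: W-1→W-2 = (-93, -322, 0), W-1→W-3 = (-310, -362, 258).
Normal n = (W-1→W-2) × (W-1→W-3) = (-83076, 23994, -66154).
So ∂z/∂easting = −n_x/n_z = −1.25580 and ∂z/∂northing = −n_y/n_z = 0.36270.
Intercept c from W-1: 743 + 377.99 − 171.92 = 949.08.
At (214, 544): z_contact = −268.74 + 197.31 + 949.08 = 877.64 m.
Depth below ground = 1106 − 877.64 = 228.4 m.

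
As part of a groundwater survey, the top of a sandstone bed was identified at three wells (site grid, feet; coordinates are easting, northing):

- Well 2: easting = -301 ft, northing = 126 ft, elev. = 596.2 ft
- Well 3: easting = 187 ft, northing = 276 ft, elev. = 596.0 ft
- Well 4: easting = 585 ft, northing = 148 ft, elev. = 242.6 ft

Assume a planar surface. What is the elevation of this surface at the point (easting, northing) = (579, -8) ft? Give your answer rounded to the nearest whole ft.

Let the plane be z = a·easting + b·northing + c.
Well 3−Well 2: 488a + 150b = −0.2;  Well 4−Well 2: 886a + 22b = −353.6.
Solving gives a = −0.43413, b = 1.41105.
Then c = 596.2 − a·-301 − b·126 = 287.73.
At (579, -8): z = −251.4 − 11.3 + 287.73 = 25.1 ft.

25 ft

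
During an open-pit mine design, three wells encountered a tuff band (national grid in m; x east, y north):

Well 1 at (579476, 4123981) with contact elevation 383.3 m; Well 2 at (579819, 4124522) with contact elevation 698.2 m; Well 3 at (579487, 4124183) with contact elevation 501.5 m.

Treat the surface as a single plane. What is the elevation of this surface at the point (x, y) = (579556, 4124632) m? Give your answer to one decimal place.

Two edge vectors: Well 1→Well 2 = (343, 541, 314.9), Well 1→Well 3 = (11, 202, 118.2).
Normal n = (Well 1→Well 2) × (Well 1→Well 3) = (336.4, -37078.7, 63335).
So ∂z/∂x = −n_x/n_z = −0.005311439 and ∂z/∂y = −n_y/n_z = 0.585437752.
Intercept c from Well 1: 383.3 + 3077.85 − 2414334.16 = −2410873.01.
At (579556, 4124632): z = −3078.3 + 2414715.3 − 2410873.01 = 764.0 m.

764.0 m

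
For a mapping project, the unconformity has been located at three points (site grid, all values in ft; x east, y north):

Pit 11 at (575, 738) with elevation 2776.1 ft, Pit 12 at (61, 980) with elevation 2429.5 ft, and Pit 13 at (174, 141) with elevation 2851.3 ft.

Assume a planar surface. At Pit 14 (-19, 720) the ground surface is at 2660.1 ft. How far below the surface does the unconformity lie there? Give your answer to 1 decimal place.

153.6 ft

Let the plane be z = a·x + b·y + c.
Pit 12−Pit 11: −514a + 242b = −346.6;  Pit 13−Pit 11: −401a − 597b = 75.2.
Solving gives a = 0.46725, b = −0.43981.
Then c = 2776.1 − a·575 − b·738 = 2832.01.
At (-19, 720): z_contact = −8.88 − 316.66 + 2832.01 = 2506.47 ft.
Depth below ground = 2660.1 − 2506.47 = 153.6 ft.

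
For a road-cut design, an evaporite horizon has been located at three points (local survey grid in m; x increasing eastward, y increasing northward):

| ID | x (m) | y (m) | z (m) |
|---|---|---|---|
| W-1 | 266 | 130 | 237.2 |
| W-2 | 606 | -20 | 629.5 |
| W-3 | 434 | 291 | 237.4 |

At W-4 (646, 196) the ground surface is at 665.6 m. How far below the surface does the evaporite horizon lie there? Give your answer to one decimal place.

Two edge vectors: W-1→W-2 = (340, -150, 392.3), W-1→W-3 = (168, 161, 0.2).
Normal n = (W-1→W-2) × (W-1→W-3) = (-63190.3, 65838.4, 79940).
So ∂z/∂x = −n_x/n_z = 0.79047 and ∂z/∂y = −n_y/n_z = −0.82360.
Intercept c from W-1: 237.2 − 210.27 + 107.07 = 134.00.
At (646, 196): z_contact = 510.64 − 161.43 + 134.00 = 483.22 m.
Depth below ground = 665.6 − 483.22 = 182.4 m.

182.4 m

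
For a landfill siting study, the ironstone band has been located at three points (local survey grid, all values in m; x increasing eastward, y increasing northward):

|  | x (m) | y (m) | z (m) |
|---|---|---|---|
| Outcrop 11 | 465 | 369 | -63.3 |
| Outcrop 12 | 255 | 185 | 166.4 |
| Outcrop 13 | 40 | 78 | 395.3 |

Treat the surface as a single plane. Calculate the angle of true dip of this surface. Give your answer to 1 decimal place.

45.8°

Let the plane be z = a·x + b·y + c.
Outcrop 12−Outcrop 11: −210a − 184b = 229.7;  Outcrop 13−Outcrop 11: −425a − 291b = 458.6.
Solving gives a = −1.02631, b = −0.07703.
Gradient magnitude |∇z| = √(a² + b²) = √(1.05332 + 0.00593) = 1.02920.
True dip = arctan(1.02920) = 45.8°, dipping toward E (azimuth ≈ 086°).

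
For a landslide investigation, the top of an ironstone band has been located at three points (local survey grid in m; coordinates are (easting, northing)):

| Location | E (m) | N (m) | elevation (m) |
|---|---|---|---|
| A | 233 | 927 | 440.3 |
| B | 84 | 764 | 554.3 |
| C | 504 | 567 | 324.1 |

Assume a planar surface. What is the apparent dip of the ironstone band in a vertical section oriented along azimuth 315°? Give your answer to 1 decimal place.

18.5°

Two edge vectors: A→B = (-149, -163, 114), A→C = (271, -360, -116.2).
Normal n = (A→B) × (A→C) = (59980.6, 13580.2, 97813).
So ∂z/∂E = −n_x/n_z = −0.61322 and ∂z/∂N = −n_y/n_z = −0.13884.
Unit vector along 315° is (sin 315°, cos 315°) = (-0.7071, 0.7071).
Slope in that direction = a·(-0.7071) + b·(0.7071) = 0.33544.
Apparent dip = arctan|0.33544| = 18.5° (true dip is 32.2°, so apparent ≤ true as expected).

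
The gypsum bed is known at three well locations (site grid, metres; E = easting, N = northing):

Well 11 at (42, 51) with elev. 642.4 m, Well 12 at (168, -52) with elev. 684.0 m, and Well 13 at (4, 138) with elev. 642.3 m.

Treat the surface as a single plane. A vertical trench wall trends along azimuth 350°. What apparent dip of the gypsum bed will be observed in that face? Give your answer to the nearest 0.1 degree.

7.4°

Let the plane be z = a·E + b·N + c.
Well 12−Well 11: 126a − 103b = 41.6;  Well 13−Well 11: −38a + 87b = −0.1.
Solving gives a = 0.51205, b = 0.22250.
Unit vector along 350° is (sin 350°, cos 350°) = (-0.1736, 0.9848).
Slope in that direction = a·(-0.1736) + b·(0.9848) = 0.13021.
Apparent dip = arctan|0.13021| = 7.4° (true dip is 29.2°, so apparent ≤ true as expected).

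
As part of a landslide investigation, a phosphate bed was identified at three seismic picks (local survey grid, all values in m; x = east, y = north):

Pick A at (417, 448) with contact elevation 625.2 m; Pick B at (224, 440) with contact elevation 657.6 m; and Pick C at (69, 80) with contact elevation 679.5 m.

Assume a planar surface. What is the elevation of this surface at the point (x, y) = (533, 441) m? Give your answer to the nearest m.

Two edge vectors: Pick A→Pick B = (-193, -8, 32.4), Pick A→Pick C = (-348, -368, 54.3).
Normal n = (Pick A→Pick B) × (Pick A→Pick C) = (11488.8, -795.3, 68240).
So ∂z/∂x = −n_x/n_z = −0.16836 and ∂z/∂y = −n_y/n_z = 0.01165.
Intercept c from Pick A: 625.2 + 70.21 − 5.22 = 690.18.
At (533, 441): z = −89.7 + 5.1 + 690.18 = 605.6 m.

606 m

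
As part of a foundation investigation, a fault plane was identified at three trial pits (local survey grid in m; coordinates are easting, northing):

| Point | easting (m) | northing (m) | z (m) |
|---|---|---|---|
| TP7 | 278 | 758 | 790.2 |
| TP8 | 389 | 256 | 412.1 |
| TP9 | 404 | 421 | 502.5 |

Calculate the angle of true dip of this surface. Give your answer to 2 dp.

41.85°

Two edge vectors: TP7→TP8 = (111, -502, -378.1), TP7→TP9 = (126, -337, -287.7).
Normal n = (TP7→TP8) × (TP7→TP9) = (17005.7, -15705.9, 25845).
So ∂z/∂easting = −n_x/n_z = −0.65799 and ∂z/∂northing = −n_y/n_z = 0.60770.
Gradient magnitude |∇z| = √(a² + b²) = √(0.43295 + 0.36929) = 0.89568.
True dip = arctan(0.89568) = 41.85°, dipping toward SE (azimuth ≈ 133°).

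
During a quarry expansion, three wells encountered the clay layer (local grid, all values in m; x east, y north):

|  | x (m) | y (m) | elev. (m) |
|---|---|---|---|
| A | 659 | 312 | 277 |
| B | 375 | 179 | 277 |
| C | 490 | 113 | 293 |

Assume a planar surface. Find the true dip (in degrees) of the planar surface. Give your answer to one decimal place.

Let the plane be z = a·x + b·y + c.
B−A: −284a − 133b = 0;  C−A: −169a − 199b = 16.
Solving gives a = 0.06252, b = −0.13349.
Gradient magnitude |∇z| = √(a² + b²) = √(0.00391 + 0.01782) = 0.14741.
True dip = arctan(0.14741) = 8.4°, dipping toward NNW (azimuth ≈ 335°).

8.4°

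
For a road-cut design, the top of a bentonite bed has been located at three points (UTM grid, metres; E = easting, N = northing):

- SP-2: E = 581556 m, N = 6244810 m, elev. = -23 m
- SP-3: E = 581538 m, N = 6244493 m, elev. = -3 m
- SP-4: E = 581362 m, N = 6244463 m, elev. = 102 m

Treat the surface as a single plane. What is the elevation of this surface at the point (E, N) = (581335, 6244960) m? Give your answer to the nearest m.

Let the plane be z = a·E + b·N + c.
SP-3−SP-2: −18a − 317b = 20;  SP-4−SP-2: −194a − 347b = 125.
Solving gives a = −0.59156230, b = −0.02950119.
Then c = -23 − a·581556 − b·6244810 = 528232.96.
At (581335, 6244960): z = −343895.9 − 184233.8 + 528232.96 = 103.3 m.

103 m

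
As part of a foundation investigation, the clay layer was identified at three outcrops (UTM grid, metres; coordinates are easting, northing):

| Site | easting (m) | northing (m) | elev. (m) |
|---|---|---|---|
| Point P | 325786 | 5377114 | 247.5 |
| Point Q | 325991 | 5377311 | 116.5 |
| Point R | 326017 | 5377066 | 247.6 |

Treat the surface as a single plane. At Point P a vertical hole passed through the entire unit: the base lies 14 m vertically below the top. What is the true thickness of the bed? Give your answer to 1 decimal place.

12.2 m

Two edge vectors: Point P→Point Q = (205, 197, -131), Point P→Point R = (231, -48, 0.1).
Normal n = (Point P→Point Q) × (Point P→Point R) = (-6268.3, -30281.5, -55347).
So ∂z/∂easting = −n_x/n_z = −0.11325 and ∂z/∂northing = −n_y/n_z = −0.54712.
|∇z| = √(a²+b²) = 0.55872, so dip δ = arctan(0.55872) = 29.19°.
True thickness = vertical thickness × cos δ = 14 × cos 29.19° = 12.2 m.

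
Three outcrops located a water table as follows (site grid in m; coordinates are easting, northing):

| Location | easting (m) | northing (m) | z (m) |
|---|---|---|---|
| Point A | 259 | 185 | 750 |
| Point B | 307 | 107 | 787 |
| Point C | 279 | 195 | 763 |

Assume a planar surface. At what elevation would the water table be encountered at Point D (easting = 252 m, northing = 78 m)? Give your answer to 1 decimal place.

Two edge vectors: Point A→Point B = (48, -78, 37), Point A→Point C = (20, 10, 13).
Normal n = (Point A→Point B) × (Point A→Point C) = (-1384, 116, 2040).
So ∂z/∂easting = −n_x/n_z = 0.67843 and ∂z/∂northing = −n_y/n_z = −0.05686.
Intercept c from Point A: 750 − 175.71 + 10.52 = 584.81.
At (252, 78): z = 171.0 − 4.4 + 584.81 = 751.3 m.

751.3 m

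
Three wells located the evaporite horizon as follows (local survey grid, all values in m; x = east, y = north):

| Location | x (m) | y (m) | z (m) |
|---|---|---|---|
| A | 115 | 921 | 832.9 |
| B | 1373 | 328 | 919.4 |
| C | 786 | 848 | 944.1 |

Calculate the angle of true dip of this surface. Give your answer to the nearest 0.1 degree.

18.3°

Let the plane be z = a·x + b·y + c.
B−A: 1258a − 593b = 86.5;  C−A: 671a − 73b = 111.2.
Solving gives a = 0.19482, b = 0.26742.
Gradient magnitude |∇z| = √(a² + b²) = √(0.03795 + 0.07151) = 0.33086.
True dip = arctan(0.33086) = 18.3°, dipping toward SW (azimuth ≈ 216°).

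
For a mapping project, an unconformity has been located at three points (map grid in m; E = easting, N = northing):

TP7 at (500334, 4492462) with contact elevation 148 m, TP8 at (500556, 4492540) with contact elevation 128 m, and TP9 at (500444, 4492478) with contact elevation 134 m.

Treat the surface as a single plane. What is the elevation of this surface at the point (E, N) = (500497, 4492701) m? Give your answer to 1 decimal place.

166.1 m

Two edge vectors: TP7→TP8 = (222, 78, -20), TP7→TP9 = (110, 16, -14).
Normal n = (TP7→TP8) × (TP7→TP9) = (-772, 908, -5028).
So ∂z/∂E = −n_x/n_z = −0.153540175 and ∂z/∂N = −n_y/n_z = 0.180588703.
Intercept c from TP7: 148 + 76821.37 − 811287.89 = −734318.52.
At (500497, 4492701): z = −76846.4 + 811331.0 − 734318.52 = 166.1 m.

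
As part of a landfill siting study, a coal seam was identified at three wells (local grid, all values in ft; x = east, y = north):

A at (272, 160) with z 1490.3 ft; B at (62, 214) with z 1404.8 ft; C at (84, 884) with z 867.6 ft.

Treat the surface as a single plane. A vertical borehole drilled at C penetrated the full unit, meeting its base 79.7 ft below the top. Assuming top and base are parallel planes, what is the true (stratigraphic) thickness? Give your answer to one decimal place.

61.3 ft

Let the plane be z = a·x + b·y + c.
B−A: −210a + 54b = −85.5;  C−A: −188a + 724b = −622.7.
Solving gives a = 0.19929, b = −0.80833.
|∇z| = √(a²+b²) = 0.83254, so dip δ = arctan(0.83254) = 39.78°.
True thickness = vertical thickness × cos δ = 79.7 × cos 39.78° = 61.3 ft.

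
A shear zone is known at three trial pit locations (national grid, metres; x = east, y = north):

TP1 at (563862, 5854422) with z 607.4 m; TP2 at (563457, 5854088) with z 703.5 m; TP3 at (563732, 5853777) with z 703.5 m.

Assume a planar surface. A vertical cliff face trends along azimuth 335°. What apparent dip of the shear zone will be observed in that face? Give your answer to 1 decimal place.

Two edge vectors: TP1→TP2 = (-405, -334, 96.1), TP1→TP3 = (-130, -645, 96.1).
Normal n = (TP1→TP2) × (TP1→TP3) = (29887.1, 26427.5, 217805).
So ∂z/∂x = −n_x/n_z = −0.13722 and ∂z/∂y = −n_y/n_z = −0.12134.
Unit vector along 335° is (sin 335°, cos 335°) = (-0.4226, 0.9063).
Slope in that direction = a·(-0.4226) + b·(0.9063) = −0.05198.
Apparent dip = arctan|0.05198| = 3.0° (true dip is 10.4°, so apparent ≤ true as expected).

3.0°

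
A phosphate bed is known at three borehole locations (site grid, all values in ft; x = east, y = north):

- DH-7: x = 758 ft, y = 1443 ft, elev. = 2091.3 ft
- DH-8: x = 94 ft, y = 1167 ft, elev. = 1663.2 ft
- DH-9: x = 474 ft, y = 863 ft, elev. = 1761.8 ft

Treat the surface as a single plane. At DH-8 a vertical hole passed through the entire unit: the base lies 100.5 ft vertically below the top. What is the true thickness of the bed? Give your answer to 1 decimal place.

86.1 ft

Two edge vectors: DH-7→DH-8 = (-664, -276, -428.1), DH-7→DH-9 = (-284, -580, -329.5).
Normal n = (DH-7→DH-8) × (DH-7→DH-9) = (-157356, -97207.6, 306736).
So ∂z/∂x = −n_x/n_z = 0.51300 and ∂z/∂y = −n_y/n_z = 0.31691.
|∇z| = √(a²+b²) = 0.60299, so dip δ = arctan(0.60299) = 31.09°.
True thickness = vertical thickness × cos δ = 100.5 × cos 31.09° = 86.1 ft.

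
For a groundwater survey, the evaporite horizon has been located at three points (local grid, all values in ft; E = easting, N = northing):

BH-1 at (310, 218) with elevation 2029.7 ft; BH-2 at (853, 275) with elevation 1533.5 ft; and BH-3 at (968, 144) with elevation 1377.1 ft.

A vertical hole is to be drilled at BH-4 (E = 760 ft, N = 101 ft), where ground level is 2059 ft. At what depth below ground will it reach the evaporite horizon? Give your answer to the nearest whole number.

499 ft

Let the plane be z = a·E + b·N + c.
BH-2−BH-1: 543a + 57b = −496.2;  BH-3−BH-1: 658a − 74b = −652.6.
Solving gives a = −0.95146, b = 0.35864.
Then c = 2029.7 − a·310 − b·218 = 2246.47.
At (760, 101): z_contact = −723.1 + 36.2 + 2246.47 = 1559.6 ft.
Depth below ground = 2059 − 1559.6 = 499 ft.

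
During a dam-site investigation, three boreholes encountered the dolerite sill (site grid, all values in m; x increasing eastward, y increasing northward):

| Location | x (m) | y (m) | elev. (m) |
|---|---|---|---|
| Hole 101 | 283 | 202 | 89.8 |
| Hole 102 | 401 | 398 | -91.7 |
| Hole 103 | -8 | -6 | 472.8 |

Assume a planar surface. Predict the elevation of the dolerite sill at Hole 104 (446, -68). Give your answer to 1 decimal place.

Let the plane be z = a·x + b·y + c.
Hole 102−Hole 101: 118a + 196b = −181.5;  Hole 103−Hole 101: −291a − 208b = 383.
Solving gives a = −1.14847, b = −0.23460.
Then c = 89.8 − a·283 − b·202 = 462.20.
At (446, -68): z = −512.2 + 16.0 + 462.20 = -34.1 m.

-34.1 m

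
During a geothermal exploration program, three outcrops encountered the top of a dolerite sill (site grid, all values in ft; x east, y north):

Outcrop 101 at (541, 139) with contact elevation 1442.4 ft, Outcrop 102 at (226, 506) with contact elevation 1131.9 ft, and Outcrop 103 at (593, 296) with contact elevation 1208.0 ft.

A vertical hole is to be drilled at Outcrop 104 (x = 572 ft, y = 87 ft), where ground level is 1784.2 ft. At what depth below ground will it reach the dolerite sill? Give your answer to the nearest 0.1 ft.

290.4 ft

Let the plane be z = a·x + b·y + c.
Outcrop 102−Outcrop 101: −315a + 367b = −310.5;  Outcrop 103−Outcrop 101: 52a + 157b = −234.4.
Solving gives a = −0.54387, b = −1.31286.
Then c = 1442.4 − a·541 − b·139 = 1919.12.
At (572, 87): z_contact = −311.09 − 114.22 + 1919.12 = 1493.81 ft.
Depth below ground = 1784.2 − 1493.81 = 290.4 ft.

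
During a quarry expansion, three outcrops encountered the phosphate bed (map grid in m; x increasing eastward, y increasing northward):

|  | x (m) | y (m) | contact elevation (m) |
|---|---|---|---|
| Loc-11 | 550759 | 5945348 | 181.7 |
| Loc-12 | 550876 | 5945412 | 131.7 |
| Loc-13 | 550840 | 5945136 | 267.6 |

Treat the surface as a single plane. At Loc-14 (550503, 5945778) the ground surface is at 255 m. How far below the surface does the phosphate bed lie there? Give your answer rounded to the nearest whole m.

Let the plane be z = a·x + b·y + c.
Loc-12−Loc-11: 117a + 64b = −50;  Loc-13−Loc-11: 81a − 212b = 85.9.
Solving gives a = −0.17014806, b = −0.47019808.
Then c = 181.7 − a·550759 − b·5945348 = 2889383.48.
At (550503, 5945778): z_contact = −93667.0 − 2795693.4 + 2889383.48 = 23.1 m.
Depth below ground = 255 − 23.1 = 232 m.

232 m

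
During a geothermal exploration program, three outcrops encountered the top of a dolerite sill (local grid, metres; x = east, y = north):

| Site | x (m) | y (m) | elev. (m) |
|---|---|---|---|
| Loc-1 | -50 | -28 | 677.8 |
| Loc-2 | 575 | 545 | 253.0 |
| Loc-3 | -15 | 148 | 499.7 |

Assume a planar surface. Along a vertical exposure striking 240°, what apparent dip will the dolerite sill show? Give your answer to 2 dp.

15.29°

Let the plane be z = a·x + b·y + c.
Loc-2−Loc-1: 625a + 573b = −424.8;  Loc-3−Loc-1: 35a + 176b = −178.1.
Solving gives a = 0.30337, b = −1.07226.
Unit vector along 240° is (sin 240°, cos 240°) = (-0.8660, -0.5000).
Slope in that direction = a·(-0.8660) + b·(-0.5000) = 0.27341.
Apparent dip = arctan|0.27341| = 15.29° (true dip is 48.1°, so apparent ≤ true as expected).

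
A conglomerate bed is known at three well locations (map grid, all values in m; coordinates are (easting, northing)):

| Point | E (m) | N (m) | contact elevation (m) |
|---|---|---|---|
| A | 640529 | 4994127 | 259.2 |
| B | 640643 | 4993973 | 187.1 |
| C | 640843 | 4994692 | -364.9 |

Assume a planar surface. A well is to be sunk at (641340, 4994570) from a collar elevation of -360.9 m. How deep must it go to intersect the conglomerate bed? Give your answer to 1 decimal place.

Let the plane be z = a·E + b·N + c.
B−A: 114a − 154b = −72.1;  C−A: 314a + 565b = −624.1.
Solving gives a = −1.213556391, b = −0.430165121.
Then c = 259.2 − a·640529 − b·4994127 = 2925876.51.
At (641340, 4994570): z_contact = −778302.26 − 2148489.81 + 2925876.51 = -915.56 m.
Depth below ground = -360.9 − (-915.56) = 554.7 m.

554.7 m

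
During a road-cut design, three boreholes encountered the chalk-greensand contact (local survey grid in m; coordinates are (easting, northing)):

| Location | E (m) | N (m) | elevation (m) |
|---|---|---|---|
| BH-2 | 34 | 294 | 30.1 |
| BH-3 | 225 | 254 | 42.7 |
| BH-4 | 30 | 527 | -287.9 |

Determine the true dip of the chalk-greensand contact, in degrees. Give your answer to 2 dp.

Let the plane be z = a·E + b·N + c.
BH-3−BH-2: 191a − 40b = 12.6;  BH-4−BH-2: −4a + 233b = −318.
Solving gives a = −0.22065, b = −1.36859.
Gradient magnitude |∇z| = √(a² + b²) = √(0.04869 + 1.87305) = 1.38627.
True dip = arctan(1.38627) = 54.19°, dipping toward N (azimuth ≈ 009°).

54.19°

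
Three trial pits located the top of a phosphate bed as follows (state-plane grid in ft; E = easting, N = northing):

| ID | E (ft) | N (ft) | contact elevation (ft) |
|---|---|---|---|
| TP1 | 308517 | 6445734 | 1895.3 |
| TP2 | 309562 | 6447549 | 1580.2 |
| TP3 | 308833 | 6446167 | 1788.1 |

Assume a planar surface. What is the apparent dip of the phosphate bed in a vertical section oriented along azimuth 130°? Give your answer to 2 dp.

23.46°

Let the plane be z = a·E + b·N + c.
TP2−TP1: 1045a + 1815b = −315.1;  TP3−TP1: 316a + 433b = −107.2.
Solving gives a = −0.48019, b = 0.10287.
Unit vector along 130° is (sin 130°, cos 130°) = (0.7660, -0.6428).
Slope in that direction = a·(0.7660) + b·(-0.6428) = −0.43397.
Apparent dip = arctan|0.43397| = 23.46° (true dip is 26.2°, so apparent ≤ true as expected).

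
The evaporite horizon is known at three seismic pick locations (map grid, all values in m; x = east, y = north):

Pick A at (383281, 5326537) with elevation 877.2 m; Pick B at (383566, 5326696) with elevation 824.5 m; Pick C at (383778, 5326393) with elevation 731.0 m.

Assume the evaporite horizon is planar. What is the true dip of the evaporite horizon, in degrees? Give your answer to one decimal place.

Let the plane be z = a·x + b·y + c.
Pick B−Pick A: 285a + 159b = −52.7;  Pick C−Pick A: 497a − 144b = −146.2.
Solving gives a = −0.25682, b = 0.12889.
Gradient magnitude |∇z| = √(a² + b²) = √(0.06596 + 0.01661) = 0.28735.
True dip = arctan(0.28735) = 16.0°, dipping toward ESE (azimuth ≈ 117°).

16.0°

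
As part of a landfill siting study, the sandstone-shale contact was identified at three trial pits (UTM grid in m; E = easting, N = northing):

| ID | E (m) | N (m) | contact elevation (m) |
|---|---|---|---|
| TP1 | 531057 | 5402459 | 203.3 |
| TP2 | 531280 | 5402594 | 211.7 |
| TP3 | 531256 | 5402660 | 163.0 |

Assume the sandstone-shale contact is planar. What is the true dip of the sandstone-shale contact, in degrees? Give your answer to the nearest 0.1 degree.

Let the plane be z = a·E + b·N + c.
TP2−TP1: 223a + 135b = 8.4;  TP3−TP1: 199a + 201b = −40.3.
Solving gives a = 0.39698, b = −0.59352.
Gradient magnitude |∇z| = √(a² + b²) = √(0.15759 + 0.35227) = 0.71405.
True dip = arctan(0.71405) = 35.5°, dipping toward NW (azimuth ≈ 326°).

35.5°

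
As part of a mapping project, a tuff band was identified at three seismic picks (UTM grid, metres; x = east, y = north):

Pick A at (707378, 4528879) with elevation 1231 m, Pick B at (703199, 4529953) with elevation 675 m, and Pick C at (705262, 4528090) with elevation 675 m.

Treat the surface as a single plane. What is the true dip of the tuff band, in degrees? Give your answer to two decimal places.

Two edge vectors: Pick A→Pick B = (-4179, 1074, -556), Pick A→Pick C = (-2116, -789, -556).
Normal n = (Pick A→Pick B) × (Pick A→Pick C) = (-1035828, -1147028, 5569815).
So ∂z/∂x = −n_x/n_z = 0.18597 and ∂z/∂y = −n_y/n_z = 0.20594.
Gradient magnitude |∇z| = √(a² + b²) = √(0.03459 + 0.04241) = 0.27748.
True dip = arctan(0.27748) = 15.51°, dipping toward SW (azimuth ≈ 222°).

15.51°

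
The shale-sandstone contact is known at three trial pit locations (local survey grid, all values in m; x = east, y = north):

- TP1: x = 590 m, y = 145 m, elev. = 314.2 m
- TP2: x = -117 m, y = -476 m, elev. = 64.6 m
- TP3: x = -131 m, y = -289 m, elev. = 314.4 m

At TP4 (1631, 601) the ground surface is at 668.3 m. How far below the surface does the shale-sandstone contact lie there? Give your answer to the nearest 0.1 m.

Let the plane be z = a·x + b·y + c.
TP2−TP1: −707a − 621b = −249.6;  TP3−TP1: −721a − 434b = 0.2.
Solving gives a = −0.769683, b = 1.278206.
Then c = 314.2 − a·590 − b·145 = 582.97.
At (1631, 601): z_contact = −1255.35 + 768.20 + 582.97 = 95.82 m.
Depth below ground = 668.3 − 95.82 = 572.5 m.

572.5 m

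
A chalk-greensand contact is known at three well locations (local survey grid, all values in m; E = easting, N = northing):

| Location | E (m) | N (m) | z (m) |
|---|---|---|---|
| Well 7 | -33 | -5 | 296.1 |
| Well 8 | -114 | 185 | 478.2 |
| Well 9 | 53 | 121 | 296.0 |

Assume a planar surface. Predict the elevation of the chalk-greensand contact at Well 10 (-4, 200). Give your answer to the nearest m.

392 m

Two edge vectors: Well 7→Well 8 = (-81, 190, 182.1), Well 7→Well 9 = (86, 126, -0.1).
Normal n = (Well 7→Well 8) × (Well 7→Well 9) = (-22963.6, 15652.5, -26546).
So ∂z/∂E = −n_x/n_z = −0.86505 and ∂z/∂N = −n_y/n_z = 0.58964.
Intercept c from Well 7: 296.1 − 28.55 + 2.95 = 270.50.
At (-4, 200): z = 3.5 + 117.9 + 270.50 = 391.9 m.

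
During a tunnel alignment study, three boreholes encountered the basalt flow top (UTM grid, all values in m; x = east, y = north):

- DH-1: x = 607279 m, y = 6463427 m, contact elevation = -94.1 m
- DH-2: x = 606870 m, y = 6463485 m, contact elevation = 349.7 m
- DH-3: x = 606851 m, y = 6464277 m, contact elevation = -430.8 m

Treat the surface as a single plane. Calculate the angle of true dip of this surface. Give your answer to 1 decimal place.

Two edge vectors: DH-1→DH-2 = (-409, 58, 443.8), DH-1→DH-3 = (-428, 850, -336.7).
Normal n = (DH-1→DH-2) × (DH-1→DH-3) = (-396758.6, -327656.7, -322826).
So ∂z/∂x = −n_x/n_z = −1.22902 and ∂z/∂y = −n_y/n_z = −1.01496.
Gradient magnitude |∇z| = √(a² + b²) = √(1.51048 + 1.03015) = 1.59394.
True dip = arctan(1.59394) = 57.9°, dipping toward NE (azimuth ≈ 050°).

57.9°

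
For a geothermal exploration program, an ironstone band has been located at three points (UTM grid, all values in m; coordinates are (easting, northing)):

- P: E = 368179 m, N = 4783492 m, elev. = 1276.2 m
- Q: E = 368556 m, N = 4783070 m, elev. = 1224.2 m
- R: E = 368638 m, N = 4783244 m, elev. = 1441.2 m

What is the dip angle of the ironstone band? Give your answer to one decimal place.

Two edge vectors: P→Q = (377, -422, -52), P→R = (459, -248, 165).
Normal n = (P→Q) × (P→R) = (-82526, -86073, 100202).
So ∂z/∂E = −n_x/n_z = 0.82360 and ∂z/∂N = −n_y/n_z = 0.85899.
Gradient magnitude |∇z| = √(a² + b²) = √(0.67831 + 0.73787) = 1.19003.
True dip = arctan(1.19003) = 50.0°, dipping toward SW (azimuth ≈ 224°).

50.0°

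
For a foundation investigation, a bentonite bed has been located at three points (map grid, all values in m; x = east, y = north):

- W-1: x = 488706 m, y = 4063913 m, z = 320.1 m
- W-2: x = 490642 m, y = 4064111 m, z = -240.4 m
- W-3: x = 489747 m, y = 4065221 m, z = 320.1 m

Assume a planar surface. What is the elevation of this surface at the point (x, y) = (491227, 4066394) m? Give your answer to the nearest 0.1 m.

147.9 m

Let the plane be z = a·x + b·y + c.
W-2−W-1: 1936a + 198b = −560.5;  W-3−W-1: 1041a + 1308b = 0.
Solving gives a = −0.315167851, b = 0.250833129.
Then c = 320.1 − a·488706 − b·4063913 = −865019.49.
At (491227, 4066394): z = −154819.0 + 1019986.3 − 865019.49 = 147.9 m.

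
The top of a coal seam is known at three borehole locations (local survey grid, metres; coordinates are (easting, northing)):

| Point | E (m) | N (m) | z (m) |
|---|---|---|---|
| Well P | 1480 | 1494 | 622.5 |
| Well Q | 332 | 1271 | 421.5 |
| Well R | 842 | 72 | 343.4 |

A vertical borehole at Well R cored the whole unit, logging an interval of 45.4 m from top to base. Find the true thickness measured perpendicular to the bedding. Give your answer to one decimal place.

Two edge vectors: Well P→Well Q = (-1148, -223, -201), Well P→Well R = (-638, -1422, -279.1).
Normal n = (Well P→Well Q) × (Well P→Well R) = (-223582.7, -192168.8, 1490182).
So ∂z/∂E = −n_x/n_z = 0.15004 and ∂z/∂N = −n_y/n_z = 0.12896.
|∇z| = √(a²+b²) = 0.19784, so dip δ = arctan(0.19784) = 11.19°.
True thickness = vertical thickness × cos δ = 45.4 × cos 11.19° = 44.5 m.

44.5 m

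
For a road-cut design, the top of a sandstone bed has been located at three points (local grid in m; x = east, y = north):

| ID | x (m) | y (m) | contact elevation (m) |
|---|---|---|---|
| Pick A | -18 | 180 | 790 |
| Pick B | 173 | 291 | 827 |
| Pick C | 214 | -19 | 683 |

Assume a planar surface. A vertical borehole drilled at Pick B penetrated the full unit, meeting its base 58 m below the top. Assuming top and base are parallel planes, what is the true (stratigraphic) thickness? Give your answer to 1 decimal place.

Two edge vectors: Pick A→Pick B = (191, 111, 37), Pick A→Pick C = (232, -199, -107).
Normal n = (Pick A→Pick B) × (Pick A→Pick C) = (-4514, 29021, -63761).
So ∂z/∂x = −n_x/n_z = −0.07080 and ∂z/∂y = −n_y/n_z = 0.45515.
|∇z| = √(a²+b²) = 0.46063, so dip δ = arctan(0.46063) = 24.73°.
True thickness = vertical thickness × cos δ = 58 × cos 24.73° = 52.7 m.

52.7 m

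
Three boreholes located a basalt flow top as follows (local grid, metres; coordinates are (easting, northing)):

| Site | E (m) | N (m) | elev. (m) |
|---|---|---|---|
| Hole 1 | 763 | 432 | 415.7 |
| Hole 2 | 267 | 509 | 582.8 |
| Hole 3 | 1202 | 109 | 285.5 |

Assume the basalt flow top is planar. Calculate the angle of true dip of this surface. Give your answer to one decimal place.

Two edge vectors: Hole 1→Hole 2 = (-496, 77, 167.1), Hole 1→Hole 3 = (439, -323, -130.2).
Normal n = (Hole 1→Hole 2) × (Hole 1→Hole 3) = (43947.9, 8777.7, 126405).
So ∂z/∂E = −n_x/n_z = −0.34768 and ∂z/∂N = −n_y/n_z = −0.06944.
Gradient magnitude |∇z| = √(a² + b²) = √(0.12088 + 0.00482) = 0.35454.
True dip = arctan(0.35454) = 19.5°, dipping toward ENE (azimuth ≈ 079°).

19.5°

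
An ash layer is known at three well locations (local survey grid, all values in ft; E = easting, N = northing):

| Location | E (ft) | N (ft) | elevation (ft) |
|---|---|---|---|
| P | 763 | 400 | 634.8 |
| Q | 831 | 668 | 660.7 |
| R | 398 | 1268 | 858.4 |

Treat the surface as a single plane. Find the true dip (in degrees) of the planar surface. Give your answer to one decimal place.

16.0°

Let the plane be z = a·E + b·N + c.
Q−P: 68a + 268b = 25.9;  R−P: −365a + 868b = 223.6.
Solving gives a = −0.23873, b = 0.15722.
Gradient magnitude |∇z| = √(a² + b²) = √(0.05699 + 0.02472) = 0.28585.
True dip = arctan(0.28585) = 16.0°, dipping toward ESE (azimuth ≈ 123°).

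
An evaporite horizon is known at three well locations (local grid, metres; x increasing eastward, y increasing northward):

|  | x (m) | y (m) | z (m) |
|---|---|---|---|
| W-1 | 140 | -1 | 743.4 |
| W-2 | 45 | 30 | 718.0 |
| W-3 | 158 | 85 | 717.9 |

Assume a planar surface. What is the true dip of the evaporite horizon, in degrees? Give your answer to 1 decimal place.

20.1°

Let the plane be z = a·x + b·y + c.
W-2−W-1: −95a + 31b = −25.4;  W-3−W-1: 18a + 86b = −25.5.
Solving gives a = 0.15970, b = −0.32994.
Gradient magnitude |∇z| = √(a² + b²) = √(0.02551 + 0.10886) = 0.36656.
True dip = arctan(0.36656) = 20.1°, dipping toward NNW (azimuth ≈ 334°).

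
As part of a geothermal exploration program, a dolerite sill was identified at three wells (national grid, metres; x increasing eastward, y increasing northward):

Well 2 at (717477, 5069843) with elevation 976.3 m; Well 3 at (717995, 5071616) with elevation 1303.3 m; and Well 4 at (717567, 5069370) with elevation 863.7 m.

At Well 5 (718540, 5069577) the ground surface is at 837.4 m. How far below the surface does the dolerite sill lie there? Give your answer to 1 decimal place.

Let the plane be z = a·x + b·y + c.
Well 3−Well 2: 518a + 1773b = 327;  Well 4−Well 2: 90a − 473b = −112.6.
Solving gives a = −0.111148241, b = 0.216906254.
Then c = 976.3 − a·717477 − b·5069843 = −1018958.05.
At (718540, 5069577): z_contact = −79864.46 + 1099622.96 − 1018958.05 = 800.45 m.
Depth below ground = 837.4 − 800.45 = 36.9 m.

36.9 m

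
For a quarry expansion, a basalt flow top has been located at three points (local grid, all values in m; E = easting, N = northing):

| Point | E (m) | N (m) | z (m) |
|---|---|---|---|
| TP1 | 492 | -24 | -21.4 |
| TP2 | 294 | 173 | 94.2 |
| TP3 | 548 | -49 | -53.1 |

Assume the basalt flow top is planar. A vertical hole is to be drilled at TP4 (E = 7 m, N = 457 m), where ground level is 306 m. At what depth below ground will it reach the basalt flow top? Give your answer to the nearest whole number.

44 m

Let the plane be z = a·E + b·N + c.
TP2−TP1: −198a + 197b = 115.6;  TP3−TP1: 56a − 25b = −31.7.
Solving gives a = −0.55161, b = 0.03239.
Then c = -21.4 − a·492 − b·-24 = 250.77.
At (7, 457): z_contact = −3.9 + 14.8 + 250.77 = 261.7 m.
Depth below ground = 306 − 261.7 = 44 m.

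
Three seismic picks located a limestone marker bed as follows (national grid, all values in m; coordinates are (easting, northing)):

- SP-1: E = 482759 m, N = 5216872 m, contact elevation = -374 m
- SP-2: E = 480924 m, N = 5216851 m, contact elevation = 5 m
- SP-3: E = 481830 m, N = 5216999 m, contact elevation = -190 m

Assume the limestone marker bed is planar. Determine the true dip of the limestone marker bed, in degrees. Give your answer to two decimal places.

Two edge vectors: SP-1→SP-2 = (-1835, -21, 379), SP-1→SP-3 = (-929, 127, 184).
Normal n = (SP-1→SP-2) × (SP-1→SP-3) = (-51997, -14451, -252554).
So ∂z/∂E = −n_x/n_z = −0.20588 and ∂z/∂N = −n_y/n_z = −0.05722.
Gradient magnitude |∇z| = √(a² + b²) = √(0.04239 + 0.00327) = 0.21369.
True dip = arctan(0.21369) = 12.06°, dipping toward ENE (azimuth ≈ 074°).

12.06°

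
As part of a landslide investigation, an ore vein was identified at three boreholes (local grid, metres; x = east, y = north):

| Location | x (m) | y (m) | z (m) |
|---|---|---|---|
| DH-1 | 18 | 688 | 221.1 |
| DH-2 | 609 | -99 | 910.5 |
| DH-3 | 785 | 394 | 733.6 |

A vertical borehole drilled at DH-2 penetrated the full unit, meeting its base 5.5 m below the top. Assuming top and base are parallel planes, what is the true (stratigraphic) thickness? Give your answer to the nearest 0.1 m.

Two edge vectors: DH-1→DH-2 = (591, -787, 689.4), DH-1→DH-3 = (767, -294, 512.5).
Normal n = (DH-1→DH-2) × (DH-1→DH-3) = (-200653.9, 225882.3, 429875).
So ∂z/∂x = −n_x/n_z = 0.46677 and ∂z/∂y = −n_y/n_z = −0.52546.
|∇z| = √(a²+b²) = 0.70284, so dip δ = arctan(0.70284) = 35.10°.
True thickness = vertical thickness × cos δ = 5.5 × cos 35.10° = 4.5 m.

4.5 m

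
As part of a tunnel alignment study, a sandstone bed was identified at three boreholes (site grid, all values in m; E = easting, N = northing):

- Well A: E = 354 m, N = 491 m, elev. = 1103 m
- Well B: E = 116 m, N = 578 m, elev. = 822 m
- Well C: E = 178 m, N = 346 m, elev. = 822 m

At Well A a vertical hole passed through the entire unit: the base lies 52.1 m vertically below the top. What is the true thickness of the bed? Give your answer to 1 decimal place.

Two edge vectors: Well A→Well B = (-238, 87, -281), Well A→Well C = (-176, -145, -281).
Normal n = (Well A→Well B) × (Well A→Well C) = (-65192, -17422, 49822).
So ∂z/∂E = −n_x/n_z = 1.30850 and ∂z/∂N = −n_y/n_z = 0.34968.
|∇z| = √(a²+b²) = 1.35442, so dip δ = arctan(1.35442) = 53.56°.
True thickness = vertical thickness × cos δ = 52.1 × cos 53.56° = 30.9 m.

30.9 m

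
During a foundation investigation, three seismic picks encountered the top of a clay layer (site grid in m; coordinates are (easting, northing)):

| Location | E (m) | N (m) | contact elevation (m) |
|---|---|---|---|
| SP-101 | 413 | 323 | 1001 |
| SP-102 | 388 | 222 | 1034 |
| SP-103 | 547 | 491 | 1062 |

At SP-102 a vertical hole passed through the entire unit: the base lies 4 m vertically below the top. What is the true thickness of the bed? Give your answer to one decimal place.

Let the plane be z = a·E + b·N + c.
SP-102−SP-101: −25a − 101b = 33;  SP-103−SP-101: 134a + 168b = 61.
Solving gives a = 1.25402, b = −0.63713.
|∇z| = √(a²+b²) = 1.40659, so dip δ = arctan(1.40659) = 54.59°.
True thickness = vertical thickness × cos δ = 4 × cos 54.59° = 2.3 m.

2.3 m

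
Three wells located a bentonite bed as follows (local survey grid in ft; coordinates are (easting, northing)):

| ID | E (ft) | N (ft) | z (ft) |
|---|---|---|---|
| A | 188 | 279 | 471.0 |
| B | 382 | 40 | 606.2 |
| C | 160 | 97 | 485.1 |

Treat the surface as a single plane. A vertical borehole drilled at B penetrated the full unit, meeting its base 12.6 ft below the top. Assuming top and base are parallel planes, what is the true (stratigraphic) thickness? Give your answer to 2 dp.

Two edge vectors: A→B = (194, -239, 135.2), A→C = (-28, -182, 14.1).
Normal n = (A→B) × (A→C) = (21236.5, -6521, -42000).
So ∂z/∂E = −n_x/n_z = 0.50563 and ∂z/∂N = −n_y/n_z = −0.15526.
|∇z| = √(a²+b²) = 0.52893, so dip δ = arctan(0.52893) = 27.88°.
True thickness = vertical thickness × cos δ = 12.6 × cos 27.88° = 11.14 ft.

11.14 ft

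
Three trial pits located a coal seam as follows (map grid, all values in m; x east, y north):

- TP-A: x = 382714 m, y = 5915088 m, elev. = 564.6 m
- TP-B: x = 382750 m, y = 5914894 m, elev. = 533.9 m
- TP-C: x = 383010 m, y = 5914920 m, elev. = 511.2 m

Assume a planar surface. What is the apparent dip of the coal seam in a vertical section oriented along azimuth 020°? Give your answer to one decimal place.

Let the plane be z = a·x + b·y + c.
TP-B−TP-A: 36a − 194b = −30.7;  TP-C−TP-A: 296a − 168b = −53.4.
Solving gives a = −0.10125, b = 0.13946.
Unit vector along 020° is (sin 20°, cos 20°) = (0.3420, 0.9397).
Slope in that direction = a·(0.3420) + b·(0.9397) = 0.09642.
Apparent dip = arctan|0.09642| = 5.5° (true dip is 9.8°, so apparent ≤ true as expected).

5.5°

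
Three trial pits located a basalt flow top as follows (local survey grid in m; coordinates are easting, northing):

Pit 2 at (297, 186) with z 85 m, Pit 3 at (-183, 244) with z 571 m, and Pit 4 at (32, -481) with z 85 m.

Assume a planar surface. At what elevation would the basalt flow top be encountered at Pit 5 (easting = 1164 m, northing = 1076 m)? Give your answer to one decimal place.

Two edge vectors: Pit 2→Pit 3 = (-480, 58, 486), Pit 2→Pit 4 = (-265, -667, 0).
Normal n = (Pit 2→Pit 3) × (Pit 2→Pit 4) = (324162, -128790, 335530).
So ∂z/∂easting = −n_x/n_z = −0.966119 and ∂z/∂northing = −n_y/n_z = 0.383840.
Intercept c from Pit 2: 85 + 286.94 − 71.39 = 300.54.
At (1164, 1076): z = −1124.6 + 413.0 + 300.54 = -411.0 m.

-411.0 m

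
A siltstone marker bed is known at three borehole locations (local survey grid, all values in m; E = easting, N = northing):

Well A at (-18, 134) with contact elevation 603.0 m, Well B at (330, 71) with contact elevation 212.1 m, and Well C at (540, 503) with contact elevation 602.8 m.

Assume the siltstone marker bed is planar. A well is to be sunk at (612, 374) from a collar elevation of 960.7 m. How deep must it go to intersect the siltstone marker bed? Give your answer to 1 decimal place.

Two edge vectors: Well A→Well B = (348, -63, -390.9), Well A→Well C = (558, 369, -0.2).
Normal n = (Well A→Well B) × (Well A→Well C) = (144254.7, -218052.6, 163566).
So ∂z/∂E = −n_x/n_z = −0.88194 and ∂z/∂N = −n_y/n_z = 1.33312.
Intercept c from Well A: 603 − 15.87 − 178.64 = 408.49.
At (612, 374): z_contact = −539.74 + 498.59 + 408.49 = 367.33 m.
Depth below ground = 960.7 − 367.33 = 593.4 m.

593.4 m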